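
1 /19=0.05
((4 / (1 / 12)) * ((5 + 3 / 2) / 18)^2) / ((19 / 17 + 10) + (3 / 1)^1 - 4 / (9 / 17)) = 2873 / 3012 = 0.95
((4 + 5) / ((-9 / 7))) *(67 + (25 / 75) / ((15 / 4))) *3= -21133 / 15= -1408.87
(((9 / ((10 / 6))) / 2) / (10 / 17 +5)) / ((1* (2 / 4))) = 459 / 475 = 0.97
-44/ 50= -22/ 25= -0.88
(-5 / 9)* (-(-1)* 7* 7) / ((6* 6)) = -245 / 324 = -0.76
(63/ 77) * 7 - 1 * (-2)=7.73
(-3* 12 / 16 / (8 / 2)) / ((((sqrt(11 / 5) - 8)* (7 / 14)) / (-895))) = -13425 / 103 - 2685* sqrt(55) / 824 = -154.51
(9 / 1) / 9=1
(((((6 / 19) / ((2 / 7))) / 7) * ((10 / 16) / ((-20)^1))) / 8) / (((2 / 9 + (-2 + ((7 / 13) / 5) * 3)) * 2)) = 1755 / 8278528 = 0.00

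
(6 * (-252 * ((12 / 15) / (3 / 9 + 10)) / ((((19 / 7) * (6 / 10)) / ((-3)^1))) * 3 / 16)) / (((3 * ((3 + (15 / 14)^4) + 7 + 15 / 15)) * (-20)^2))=19059138 / 6967884725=0.00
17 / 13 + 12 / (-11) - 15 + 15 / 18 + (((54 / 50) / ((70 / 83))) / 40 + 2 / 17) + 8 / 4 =-11.80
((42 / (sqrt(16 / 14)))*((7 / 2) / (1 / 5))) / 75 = 49*sqrt(14) / 20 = 9.17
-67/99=-0.68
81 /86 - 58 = -4907 /86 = -57.06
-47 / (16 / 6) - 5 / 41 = -5821 / 328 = -17.75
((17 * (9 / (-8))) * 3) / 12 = -153 / 32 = -4.78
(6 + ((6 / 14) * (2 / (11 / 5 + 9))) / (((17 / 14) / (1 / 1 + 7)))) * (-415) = -321210 / 119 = -2699.24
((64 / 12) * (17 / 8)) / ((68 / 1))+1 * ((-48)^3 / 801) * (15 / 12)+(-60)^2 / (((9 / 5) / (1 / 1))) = 975929 / 534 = 1827.58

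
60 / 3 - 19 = 1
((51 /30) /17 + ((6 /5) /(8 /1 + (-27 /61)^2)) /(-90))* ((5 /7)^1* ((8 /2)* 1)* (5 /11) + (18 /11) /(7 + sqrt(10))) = 358660361 /2289562275 - 450013* sqrt(10) /109026775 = 0.14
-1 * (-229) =229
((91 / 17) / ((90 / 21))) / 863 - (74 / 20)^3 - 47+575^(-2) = -11368045099801 / 116414385000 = -97.65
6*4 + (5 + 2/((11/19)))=357/11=32.45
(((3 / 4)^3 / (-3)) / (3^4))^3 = -1 / 191102976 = -0.00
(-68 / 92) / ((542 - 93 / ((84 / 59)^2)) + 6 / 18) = -13328 / 8952037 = -0.00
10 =10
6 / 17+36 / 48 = 75 / 68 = 1.10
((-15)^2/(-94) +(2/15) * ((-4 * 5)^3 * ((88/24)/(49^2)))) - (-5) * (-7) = -79264435/2031246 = -39.02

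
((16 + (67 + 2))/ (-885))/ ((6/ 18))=-17/ 59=-0.29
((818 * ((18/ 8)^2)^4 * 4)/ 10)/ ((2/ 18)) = 158454980001/ 81920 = 1934264.89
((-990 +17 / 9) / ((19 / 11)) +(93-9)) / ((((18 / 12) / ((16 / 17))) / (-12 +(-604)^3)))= 588483098946688 / 8721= 67478855515.04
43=43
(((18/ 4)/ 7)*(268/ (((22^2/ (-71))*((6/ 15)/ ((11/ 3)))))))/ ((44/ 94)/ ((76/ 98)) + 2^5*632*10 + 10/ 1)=-21240005/ 18542605004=-0.00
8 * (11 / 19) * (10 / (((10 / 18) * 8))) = 198 / 19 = 10.42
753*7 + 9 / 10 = 5271.90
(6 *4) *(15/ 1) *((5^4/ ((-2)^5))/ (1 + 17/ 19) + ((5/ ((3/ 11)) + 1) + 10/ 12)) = 56785/ 16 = 3549.06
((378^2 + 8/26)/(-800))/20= -232187/26000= -8.93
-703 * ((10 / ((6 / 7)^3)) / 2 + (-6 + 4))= -901949 / 216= -4175.69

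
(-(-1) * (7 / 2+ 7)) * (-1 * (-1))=21 / 2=10.50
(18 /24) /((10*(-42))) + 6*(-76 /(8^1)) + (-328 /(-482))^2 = -1838941841 /32525360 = -56.54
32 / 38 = 16 / 19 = 0.84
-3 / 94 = -0.03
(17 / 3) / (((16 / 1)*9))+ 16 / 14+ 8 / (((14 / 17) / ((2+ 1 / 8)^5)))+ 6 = 428.11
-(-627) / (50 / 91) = 57057 / 50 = 1141.14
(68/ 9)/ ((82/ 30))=2.76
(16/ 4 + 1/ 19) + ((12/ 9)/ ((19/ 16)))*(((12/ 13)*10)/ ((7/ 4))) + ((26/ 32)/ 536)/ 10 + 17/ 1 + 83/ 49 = 29757247899/ 1037953280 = 28.67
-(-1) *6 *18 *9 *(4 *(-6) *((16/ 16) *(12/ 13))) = -279936/ 13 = -21533.54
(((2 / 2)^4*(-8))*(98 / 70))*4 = -224 / 5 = -44.80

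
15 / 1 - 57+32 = -10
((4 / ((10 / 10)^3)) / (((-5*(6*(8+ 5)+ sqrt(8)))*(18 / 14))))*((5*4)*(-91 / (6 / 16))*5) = 186.81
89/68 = 1.31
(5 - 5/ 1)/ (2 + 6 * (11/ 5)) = 0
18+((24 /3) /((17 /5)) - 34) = -232 /17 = -13.65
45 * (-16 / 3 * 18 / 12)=-360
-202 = -202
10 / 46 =5 / 23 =0.22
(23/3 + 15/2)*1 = 91/6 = 15.17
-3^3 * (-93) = 2511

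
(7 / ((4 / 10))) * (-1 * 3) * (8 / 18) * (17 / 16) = -595 / 24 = -24.79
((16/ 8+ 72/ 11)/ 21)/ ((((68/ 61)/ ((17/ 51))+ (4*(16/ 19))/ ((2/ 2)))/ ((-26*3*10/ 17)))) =-1416298/ 509201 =-2.78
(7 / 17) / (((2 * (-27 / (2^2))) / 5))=-70 / 459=-0.15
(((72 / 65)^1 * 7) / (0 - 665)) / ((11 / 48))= -3456 / 67925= -0.05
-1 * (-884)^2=-781456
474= 474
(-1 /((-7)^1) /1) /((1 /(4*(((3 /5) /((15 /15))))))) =12 /35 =0.34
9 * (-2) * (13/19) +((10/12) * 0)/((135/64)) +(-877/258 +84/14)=-47623/4902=-9.72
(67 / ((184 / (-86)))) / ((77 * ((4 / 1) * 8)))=-2881 / 226688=-0.01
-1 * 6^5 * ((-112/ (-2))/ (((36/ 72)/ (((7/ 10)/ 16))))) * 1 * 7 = -1333584/ 5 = -266716.80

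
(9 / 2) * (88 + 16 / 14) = 2808 / 7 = 401.14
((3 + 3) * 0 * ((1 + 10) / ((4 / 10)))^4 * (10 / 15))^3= 0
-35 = -35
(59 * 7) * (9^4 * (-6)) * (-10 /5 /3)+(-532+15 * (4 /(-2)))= 10838210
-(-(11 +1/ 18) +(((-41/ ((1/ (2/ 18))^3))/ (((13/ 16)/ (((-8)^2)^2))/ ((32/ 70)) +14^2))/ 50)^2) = 310212671050000533924323647/ 28059437582495699105801250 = 11.06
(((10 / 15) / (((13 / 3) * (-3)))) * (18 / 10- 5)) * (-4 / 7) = -128 / 1365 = -0.09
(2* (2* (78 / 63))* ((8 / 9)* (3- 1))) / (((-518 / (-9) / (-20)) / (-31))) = 515840 / 5439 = 94.84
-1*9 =-9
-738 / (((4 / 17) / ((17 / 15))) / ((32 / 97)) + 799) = -1706256 / 1848743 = -0.92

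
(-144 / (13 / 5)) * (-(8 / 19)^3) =368640 / 89167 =4.13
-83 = -83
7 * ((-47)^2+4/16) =61859/4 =15464.75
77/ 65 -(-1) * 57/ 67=8864/ 4355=2.04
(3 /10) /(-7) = -3 /70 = -0.04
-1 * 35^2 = -1225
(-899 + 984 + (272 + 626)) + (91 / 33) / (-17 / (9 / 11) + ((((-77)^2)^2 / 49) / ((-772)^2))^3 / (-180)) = 2854593237901748129844639 / 2904352509430754249593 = 982.87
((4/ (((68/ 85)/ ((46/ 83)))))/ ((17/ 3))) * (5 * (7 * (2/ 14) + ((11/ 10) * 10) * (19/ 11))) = 69000/ 1411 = 48.90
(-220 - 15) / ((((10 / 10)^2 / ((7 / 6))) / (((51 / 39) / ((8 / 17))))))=-475405 / 624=-761.87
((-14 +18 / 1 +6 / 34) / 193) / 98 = 71 / 321538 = 0.00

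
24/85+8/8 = 109/85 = 1.28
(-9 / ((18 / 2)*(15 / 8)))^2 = 64 / 225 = 0.28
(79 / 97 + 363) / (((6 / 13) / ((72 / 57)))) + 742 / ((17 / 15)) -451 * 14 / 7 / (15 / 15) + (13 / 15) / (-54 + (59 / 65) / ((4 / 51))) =775956324328 / 1036836783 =748.39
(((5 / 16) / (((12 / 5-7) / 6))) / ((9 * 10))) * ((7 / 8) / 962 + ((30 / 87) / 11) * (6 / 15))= -165085 / 2710346496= -0.00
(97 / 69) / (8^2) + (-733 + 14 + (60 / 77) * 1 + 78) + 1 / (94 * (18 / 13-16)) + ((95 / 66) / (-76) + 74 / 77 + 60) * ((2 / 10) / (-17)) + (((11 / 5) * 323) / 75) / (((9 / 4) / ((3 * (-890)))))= -59753067860777 / 5027947200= -11884.19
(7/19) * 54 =378/19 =19.89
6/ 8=3/ 4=0.75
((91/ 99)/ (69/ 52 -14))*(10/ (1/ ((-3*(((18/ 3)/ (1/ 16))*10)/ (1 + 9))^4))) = -4989925685.93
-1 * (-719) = 719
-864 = -864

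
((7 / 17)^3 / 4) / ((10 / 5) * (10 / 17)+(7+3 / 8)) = 686 / 336107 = 0.00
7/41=0.17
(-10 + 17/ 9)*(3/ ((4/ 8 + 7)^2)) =-292/ 675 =-0.43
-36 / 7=-5.14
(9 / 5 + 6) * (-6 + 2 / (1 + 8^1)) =-676 / 15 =-45.07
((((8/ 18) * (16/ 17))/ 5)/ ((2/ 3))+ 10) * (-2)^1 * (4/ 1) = -20656/ 255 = -81.00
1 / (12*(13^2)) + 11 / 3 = 3.67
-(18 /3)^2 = -36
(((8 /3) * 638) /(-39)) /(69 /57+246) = -8816 /49959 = -0.18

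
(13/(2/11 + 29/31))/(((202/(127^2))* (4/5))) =2814955/2424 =1161.29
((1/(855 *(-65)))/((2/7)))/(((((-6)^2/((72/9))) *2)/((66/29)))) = -77/4835025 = -0.00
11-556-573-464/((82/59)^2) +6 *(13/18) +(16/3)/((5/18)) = -33653917/25215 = -1334.68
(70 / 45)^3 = 3.76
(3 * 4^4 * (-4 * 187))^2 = 330008887296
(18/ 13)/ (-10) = -9/ 65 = -0.14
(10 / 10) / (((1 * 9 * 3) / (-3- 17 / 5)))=-0.24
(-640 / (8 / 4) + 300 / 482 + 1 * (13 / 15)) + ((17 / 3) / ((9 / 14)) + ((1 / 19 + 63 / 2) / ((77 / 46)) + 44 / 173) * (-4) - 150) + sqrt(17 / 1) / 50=-401332233737 / 748597815 + sqrt(17) / 50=-536.03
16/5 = 3.20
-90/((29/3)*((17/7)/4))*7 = -107.34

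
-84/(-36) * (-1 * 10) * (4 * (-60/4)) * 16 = 22400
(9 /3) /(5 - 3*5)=-3 /10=-0.30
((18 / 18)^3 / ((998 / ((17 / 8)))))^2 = 289 / 63744256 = 0.00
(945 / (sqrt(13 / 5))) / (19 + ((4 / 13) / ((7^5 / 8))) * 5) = 15882615 * sqrt(65) / 4151489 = 30.84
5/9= 0.56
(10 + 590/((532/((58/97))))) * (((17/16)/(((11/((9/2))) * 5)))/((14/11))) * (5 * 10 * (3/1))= 315711675/2889824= 109.25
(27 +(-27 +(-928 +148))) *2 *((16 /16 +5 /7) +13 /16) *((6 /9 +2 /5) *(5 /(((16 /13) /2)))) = -239135 /7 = -34162.14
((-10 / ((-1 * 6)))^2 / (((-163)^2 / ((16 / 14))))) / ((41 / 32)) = 6400 / 68627727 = 0.00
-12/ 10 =-1.20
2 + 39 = 41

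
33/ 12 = 11/ 4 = 2.75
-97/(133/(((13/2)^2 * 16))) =-65572/133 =-493.02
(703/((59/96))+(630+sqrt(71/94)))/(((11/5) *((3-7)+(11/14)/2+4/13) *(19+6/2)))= -95238780/8573939-455 *sqrt(6674)/6830087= -11.11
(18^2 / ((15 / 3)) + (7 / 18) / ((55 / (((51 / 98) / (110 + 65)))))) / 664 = 0.10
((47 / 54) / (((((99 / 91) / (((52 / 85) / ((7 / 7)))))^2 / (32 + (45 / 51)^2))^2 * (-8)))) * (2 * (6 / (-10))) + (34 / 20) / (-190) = 20076978471240604324516411 / 1432314118423077725137500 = 14.02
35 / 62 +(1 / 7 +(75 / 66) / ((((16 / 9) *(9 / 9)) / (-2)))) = -21809 / 38192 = -0.57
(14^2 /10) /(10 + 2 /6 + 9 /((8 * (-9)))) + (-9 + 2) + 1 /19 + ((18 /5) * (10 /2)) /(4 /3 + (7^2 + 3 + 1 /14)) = -4997184 /1065425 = -4.69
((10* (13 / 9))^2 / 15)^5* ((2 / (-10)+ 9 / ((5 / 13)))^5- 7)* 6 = 1976658819201118407440384 / 94143178827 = 20996304180820.99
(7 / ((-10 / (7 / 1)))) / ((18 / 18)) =-49 / 10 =-4.90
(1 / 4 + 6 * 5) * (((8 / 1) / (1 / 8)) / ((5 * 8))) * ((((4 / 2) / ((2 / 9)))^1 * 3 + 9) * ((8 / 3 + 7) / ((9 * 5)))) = 28072 / 75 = 374.29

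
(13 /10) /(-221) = -1 /170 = -0.01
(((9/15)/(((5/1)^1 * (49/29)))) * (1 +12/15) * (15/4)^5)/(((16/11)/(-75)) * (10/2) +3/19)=14912332875/9583616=1556.02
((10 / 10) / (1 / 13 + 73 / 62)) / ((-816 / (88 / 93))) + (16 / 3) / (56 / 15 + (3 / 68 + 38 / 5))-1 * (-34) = 12374617463 / 359019243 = 34.47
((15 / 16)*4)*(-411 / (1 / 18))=-55485 / 2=-27742.50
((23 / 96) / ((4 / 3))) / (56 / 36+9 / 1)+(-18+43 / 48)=-623339 / 36480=-17.09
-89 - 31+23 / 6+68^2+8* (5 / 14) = 189449 / 42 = 4510.69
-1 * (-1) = 1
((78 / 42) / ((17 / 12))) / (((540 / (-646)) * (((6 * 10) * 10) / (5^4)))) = -1235 / 756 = -1.63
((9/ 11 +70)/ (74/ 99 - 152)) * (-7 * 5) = 245385/ 14974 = 16.39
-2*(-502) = 1004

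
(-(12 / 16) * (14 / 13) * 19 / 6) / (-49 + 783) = -0.00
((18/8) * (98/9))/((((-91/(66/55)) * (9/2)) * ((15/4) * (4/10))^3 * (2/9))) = -56/585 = -0.10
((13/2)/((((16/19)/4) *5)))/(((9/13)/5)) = 3211/72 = 44.60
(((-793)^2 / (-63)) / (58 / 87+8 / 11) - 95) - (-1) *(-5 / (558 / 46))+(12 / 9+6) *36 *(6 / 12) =-640025551 / 89838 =-7124.22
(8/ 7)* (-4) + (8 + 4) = 52/ 7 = 7.43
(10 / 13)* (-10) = -100 / 13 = -7.69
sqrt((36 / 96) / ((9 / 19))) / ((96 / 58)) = 29 * sqrt(114) / 576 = 0.54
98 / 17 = 5.76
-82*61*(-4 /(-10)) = -10004 /5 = -2000.80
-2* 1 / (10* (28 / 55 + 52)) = -11 / 2888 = -0.00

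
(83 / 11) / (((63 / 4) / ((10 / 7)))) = 3320 / 4851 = 0.68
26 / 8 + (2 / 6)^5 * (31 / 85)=3.25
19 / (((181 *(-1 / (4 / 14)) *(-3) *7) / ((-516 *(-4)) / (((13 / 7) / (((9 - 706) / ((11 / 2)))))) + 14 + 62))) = -764926472 / 3804801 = -201.04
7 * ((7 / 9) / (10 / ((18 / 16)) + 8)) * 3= 147 / 152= 0.97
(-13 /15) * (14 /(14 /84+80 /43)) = -15652 /2615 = -5.99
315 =315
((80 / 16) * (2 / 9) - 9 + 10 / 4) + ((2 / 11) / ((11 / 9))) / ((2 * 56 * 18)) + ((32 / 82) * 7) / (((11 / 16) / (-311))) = -6206423239 / 5000688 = -1241.11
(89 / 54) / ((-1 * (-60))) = 89 / 3240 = 0.03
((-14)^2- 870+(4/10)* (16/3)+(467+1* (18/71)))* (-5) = 217913/213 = 1023.07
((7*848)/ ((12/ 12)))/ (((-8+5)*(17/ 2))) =-11872/ 51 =-232.78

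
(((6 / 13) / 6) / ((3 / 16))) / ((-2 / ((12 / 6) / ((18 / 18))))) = -16 / 39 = -0.41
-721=-721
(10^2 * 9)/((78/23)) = 3450/13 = 265.38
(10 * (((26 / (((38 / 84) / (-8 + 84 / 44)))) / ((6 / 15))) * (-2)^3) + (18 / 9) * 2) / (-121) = -14633636 / 25289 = -578.66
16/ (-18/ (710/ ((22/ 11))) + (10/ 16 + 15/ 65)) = 590720/ 29723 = 19.87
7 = 7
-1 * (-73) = 73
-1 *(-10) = 10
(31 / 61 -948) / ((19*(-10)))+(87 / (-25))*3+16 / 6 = -484439 / 173850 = -2.79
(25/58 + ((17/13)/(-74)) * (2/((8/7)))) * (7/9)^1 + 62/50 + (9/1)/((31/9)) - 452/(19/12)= -462245715597/1643192200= -281.31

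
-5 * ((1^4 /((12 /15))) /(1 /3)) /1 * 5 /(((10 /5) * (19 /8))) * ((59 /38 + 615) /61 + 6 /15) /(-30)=608905 /88084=6.91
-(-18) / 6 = 3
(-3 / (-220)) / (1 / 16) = 12 / 55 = 0.22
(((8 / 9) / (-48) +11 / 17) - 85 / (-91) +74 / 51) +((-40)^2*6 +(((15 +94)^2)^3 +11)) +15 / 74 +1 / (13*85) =12959397062289383893 / 7727265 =1677100120455.22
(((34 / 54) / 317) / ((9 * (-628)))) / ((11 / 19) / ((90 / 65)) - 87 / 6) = 0.00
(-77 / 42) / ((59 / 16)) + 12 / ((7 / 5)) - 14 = -7342 / 1239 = -5.93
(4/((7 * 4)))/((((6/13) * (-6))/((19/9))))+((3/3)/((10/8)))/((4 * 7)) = -911/11340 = -0.08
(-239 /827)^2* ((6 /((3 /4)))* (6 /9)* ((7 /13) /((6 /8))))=0.32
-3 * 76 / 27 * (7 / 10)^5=-319333 / 225000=-1.42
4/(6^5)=1/1944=0.00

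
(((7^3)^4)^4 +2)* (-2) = -73406736434588250882460422064067320377606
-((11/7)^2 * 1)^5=-25937424601/282475249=-91.82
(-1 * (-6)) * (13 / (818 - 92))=13 / 121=0.11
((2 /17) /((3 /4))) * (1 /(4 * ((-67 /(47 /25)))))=-94 /85425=-0.00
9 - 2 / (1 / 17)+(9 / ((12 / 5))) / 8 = -785 / 32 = -24.53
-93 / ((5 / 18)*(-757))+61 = 232559 / 3785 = 61.44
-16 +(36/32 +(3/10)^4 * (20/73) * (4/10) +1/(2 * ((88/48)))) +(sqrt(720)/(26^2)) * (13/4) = -58624561/4015000 +3 * sqrt(5)/52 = -14.47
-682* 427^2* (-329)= 40910616362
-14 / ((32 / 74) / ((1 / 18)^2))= -259 / 2592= -0.10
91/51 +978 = 49969/51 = 979.78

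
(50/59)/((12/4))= 0.28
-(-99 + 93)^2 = -36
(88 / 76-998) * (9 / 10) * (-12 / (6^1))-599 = 22711 / 19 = 1195.32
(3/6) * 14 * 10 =70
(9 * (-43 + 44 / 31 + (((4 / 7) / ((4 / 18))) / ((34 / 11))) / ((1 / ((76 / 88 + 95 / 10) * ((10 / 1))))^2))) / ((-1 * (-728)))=249854607 / 2272424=109.95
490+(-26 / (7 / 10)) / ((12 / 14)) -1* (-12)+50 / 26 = 17963 / 39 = 460.59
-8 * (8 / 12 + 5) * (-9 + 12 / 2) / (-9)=-136 / 9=-15.11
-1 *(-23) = 23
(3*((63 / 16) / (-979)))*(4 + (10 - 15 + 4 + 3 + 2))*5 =-945 / 1958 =-0.48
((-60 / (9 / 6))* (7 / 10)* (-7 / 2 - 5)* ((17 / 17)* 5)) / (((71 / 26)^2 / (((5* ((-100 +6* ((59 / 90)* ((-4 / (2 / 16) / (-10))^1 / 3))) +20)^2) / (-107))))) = -46803467296768 / 1092258675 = -42850.17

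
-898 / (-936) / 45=449 / 21060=0.02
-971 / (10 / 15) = -2913 / 2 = -1456.50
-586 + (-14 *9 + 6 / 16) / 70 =-65833 / 112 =-587.79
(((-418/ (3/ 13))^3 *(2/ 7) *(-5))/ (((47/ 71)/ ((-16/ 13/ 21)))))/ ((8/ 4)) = -70107403949440/ 186543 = -375824361.94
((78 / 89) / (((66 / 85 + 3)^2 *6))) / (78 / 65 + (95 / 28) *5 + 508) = 13149500 / 675537517287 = 0.00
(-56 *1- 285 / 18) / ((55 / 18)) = -1293 / 55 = -23.51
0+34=34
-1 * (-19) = 19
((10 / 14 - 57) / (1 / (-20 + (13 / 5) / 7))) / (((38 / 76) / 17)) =9203052 / 245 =37563.48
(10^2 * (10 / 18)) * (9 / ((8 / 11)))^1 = 1375 / 2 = 687.50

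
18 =18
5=5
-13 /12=-1.08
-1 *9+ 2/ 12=-53/ 6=-8.83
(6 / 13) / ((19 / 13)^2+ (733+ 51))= 0.00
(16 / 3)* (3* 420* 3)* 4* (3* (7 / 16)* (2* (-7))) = -1481760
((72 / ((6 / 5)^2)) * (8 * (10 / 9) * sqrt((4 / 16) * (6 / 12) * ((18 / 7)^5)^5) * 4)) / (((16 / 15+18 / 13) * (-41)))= -300776159170805760000 * sqrt(7) / 949415412978193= -838177.80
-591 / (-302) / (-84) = -197 / 8456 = -0.02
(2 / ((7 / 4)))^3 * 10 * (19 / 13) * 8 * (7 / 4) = 194560 / 637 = 305.43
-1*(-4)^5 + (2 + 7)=1033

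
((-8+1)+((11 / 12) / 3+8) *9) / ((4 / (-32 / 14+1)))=-2439 / 112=-21.78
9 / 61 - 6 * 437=-159933 / 61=-2621.85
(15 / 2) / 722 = 15 / 1444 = 0.01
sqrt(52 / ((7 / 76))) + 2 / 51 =2 / 51 + 4 *sqrt(1729) / 7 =23.80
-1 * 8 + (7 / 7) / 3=-7.67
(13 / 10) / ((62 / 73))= 949 / 620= 1.53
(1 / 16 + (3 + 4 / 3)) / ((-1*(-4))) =211 / 192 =1.10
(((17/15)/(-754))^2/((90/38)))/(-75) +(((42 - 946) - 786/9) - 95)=-468988391142991/431716837500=-1086.33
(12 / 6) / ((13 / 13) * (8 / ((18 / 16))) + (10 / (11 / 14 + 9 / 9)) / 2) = 45 / 223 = 0.20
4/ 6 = 0.67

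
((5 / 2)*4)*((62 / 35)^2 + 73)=761.38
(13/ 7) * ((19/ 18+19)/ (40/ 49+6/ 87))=952679/ 22644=42.07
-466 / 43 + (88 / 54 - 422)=-431.21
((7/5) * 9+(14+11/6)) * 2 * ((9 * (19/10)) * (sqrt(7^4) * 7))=16677003/50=333540.06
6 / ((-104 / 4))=-0.23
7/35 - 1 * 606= -3029/5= -605.80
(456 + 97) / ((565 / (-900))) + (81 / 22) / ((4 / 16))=-1076634 / 1243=-866.16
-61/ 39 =-1.56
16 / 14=8 / 7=1.14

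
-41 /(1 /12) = -492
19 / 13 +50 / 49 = 1581 / 637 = 2.48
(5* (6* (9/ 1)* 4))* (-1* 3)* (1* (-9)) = 29160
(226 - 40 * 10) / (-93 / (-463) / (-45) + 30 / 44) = -26585460 / 103493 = -256.88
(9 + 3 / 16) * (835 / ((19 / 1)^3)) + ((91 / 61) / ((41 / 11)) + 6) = 2063657453 / 274469744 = 7.52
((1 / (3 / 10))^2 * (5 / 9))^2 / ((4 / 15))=312500 / 2187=142.89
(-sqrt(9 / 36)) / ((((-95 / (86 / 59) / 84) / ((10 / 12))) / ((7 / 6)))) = 2107 / 3363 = 0.63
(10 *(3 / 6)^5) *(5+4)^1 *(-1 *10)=-225 / 8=-28.12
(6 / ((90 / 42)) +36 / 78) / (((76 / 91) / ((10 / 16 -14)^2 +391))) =2225.57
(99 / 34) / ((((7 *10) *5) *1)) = 99 / 11900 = 0.01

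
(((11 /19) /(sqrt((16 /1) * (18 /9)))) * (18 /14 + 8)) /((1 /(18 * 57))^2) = 1000401.04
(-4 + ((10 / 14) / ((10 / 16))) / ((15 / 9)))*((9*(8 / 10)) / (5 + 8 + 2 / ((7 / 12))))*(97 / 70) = -202536 / 100625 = -2.01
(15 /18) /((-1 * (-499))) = 5 /2994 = 0.00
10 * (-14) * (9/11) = -1260/11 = -114.55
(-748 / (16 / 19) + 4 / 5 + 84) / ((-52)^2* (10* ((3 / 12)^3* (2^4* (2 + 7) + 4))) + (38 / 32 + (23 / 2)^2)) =-64276 / 5013075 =-0.01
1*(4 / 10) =2 / 5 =0.40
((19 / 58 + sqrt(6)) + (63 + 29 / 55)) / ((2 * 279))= sqrt(6) / 558 + 22633 / 197780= 0.12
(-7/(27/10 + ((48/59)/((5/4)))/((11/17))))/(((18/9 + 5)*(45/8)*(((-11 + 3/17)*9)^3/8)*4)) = 3188537/30718971200592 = 0.00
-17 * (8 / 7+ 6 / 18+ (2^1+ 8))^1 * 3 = -4097 / 7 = -585.29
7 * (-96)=-672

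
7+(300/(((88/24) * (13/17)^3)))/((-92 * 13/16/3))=-2478869/7225933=-0.34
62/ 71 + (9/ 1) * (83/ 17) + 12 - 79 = -26778/ 1207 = -22.19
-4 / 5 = -0.80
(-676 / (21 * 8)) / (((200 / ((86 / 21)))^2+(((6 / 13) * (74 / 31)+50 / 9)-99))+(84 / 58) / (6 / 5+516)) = -4721991322971 / 2690551271013592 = -0.00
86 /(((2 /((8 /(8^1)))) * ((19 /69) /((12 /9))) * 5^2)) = 3956 /475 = 8.33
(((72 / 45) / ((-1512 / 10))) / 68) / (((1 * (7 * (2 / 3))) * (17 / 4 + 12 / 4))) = -1 / 217413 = -0.00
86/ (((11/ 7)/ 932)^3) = 23880329140864/ 1331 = 17941644733.93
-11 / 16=-0.69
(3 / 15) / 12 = 1 / 60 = 0.02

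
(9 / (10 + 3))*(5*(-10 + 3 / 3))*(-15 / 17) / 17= 6075 / 3757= 1.62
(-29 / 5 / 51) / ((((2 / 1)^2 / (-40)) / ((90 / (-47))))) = -1740 / 799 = -2.18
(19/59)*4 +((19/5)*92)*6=619172/295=2098.89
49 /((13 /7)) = 343 /13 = 26.38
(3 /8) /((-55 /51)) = -153 /440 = -0.35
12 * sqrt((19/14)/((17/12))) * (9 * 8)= 864 * sqrt(13566)/119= 845.65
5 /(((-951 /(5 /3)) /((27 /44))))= -75 /13948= -0.01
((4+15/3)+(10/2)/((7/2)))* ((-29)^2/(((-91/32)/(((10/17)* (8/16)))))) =-9822880/10829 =-907.09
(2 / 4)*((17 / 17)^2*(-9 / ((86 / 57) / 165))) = -492.12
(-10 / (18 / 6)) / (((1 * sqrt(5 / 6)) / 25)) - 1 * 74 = -50 * sqrt(30) / 3 - 74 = -165.29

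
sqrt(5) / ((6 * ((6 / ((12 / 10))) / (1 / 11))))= sqrt(5) / 330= 0.01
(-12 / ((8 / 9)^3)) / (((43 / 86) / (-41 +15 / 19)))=417717 / 304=1374.07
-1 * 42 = -42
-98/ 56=-7/ 4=-1.75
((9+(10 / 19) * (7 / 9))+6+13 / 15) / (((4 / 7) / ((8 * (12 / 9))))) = 779296 / 2565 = 303.82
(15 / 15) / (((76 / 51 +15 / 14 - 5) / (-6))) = 4284 / 1741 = 2.46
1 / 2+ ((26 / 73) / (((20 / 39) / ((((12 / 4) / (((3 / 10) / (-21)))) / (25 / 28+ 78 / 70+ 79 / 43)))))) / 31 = -75817271 / 104745218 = -0.72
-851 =-851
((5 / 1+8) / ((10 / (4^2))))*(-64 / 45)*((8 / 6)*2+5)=-153088 / 675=-226.80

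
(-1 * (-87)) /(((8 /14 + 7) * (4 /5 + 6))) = 3045 /1802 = 1.69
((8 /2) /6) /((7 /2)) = 0.19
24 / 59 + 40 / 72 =511 / 531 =0.96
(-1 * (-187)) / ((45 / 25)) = 935 / 9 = 103.89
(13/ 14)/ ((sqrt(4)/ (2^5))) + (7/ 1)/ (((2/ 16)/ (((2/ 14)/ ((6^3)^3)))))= 131010055/ 8817984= 14.86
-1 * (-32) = 32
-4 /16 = -1 /4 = -0.25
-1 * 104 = -104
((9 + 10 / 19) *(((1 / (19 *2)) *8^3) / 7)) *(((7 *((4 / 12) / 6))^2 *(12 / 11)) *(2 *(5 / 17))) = 3243520 / 1822689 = 1.78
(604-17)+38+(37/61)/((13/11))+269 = 709349/793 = 894.51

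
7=7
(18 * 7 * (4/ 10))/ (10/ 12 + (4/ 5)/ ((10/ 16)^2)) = 17.49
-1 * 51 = -51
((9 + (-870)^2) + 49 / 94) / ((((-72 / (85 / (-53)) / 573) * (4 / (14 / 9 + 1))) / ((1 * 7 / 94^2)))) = 185973040263325 / 38034102528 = 4889.64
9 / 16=0.56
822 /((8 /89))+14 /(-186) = 3401819 /372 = 9144.67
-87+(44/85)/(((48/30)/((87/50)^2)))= -7311741/85000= -86.02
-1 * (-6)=6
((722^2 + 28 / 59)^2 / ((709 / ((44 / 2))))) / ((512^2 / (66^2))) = 177049292347145691 / 1263630848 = 140111562.35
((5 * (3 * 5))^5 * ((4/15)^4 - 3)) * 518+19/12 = -44177986124981/12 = -3681498843748.42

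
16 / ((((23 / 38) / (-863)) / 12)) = -6296448 / 23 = -273758.61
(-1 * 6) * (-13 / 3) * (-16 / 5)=-416 / 5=-83.20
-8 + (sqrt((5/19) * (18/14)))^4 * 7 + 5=-5556/2527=-2.20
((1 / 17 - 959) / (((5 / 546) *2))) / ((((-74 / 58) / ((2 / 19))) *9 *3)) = 1509508 / 9435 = 159.99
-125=-125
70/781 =0.09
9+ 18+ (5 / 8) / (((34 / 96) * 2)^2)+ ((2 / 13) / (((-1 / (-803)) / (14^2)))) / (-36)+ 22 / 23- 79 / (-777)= -129574961834 / 201424041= -643.29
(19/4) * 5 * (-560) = -13300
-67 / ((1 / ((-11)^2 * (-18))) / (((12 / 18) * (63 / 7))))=875556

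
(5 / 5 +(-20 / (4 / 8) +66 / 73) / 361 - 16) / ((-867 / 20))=7962980 / 22848051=0.35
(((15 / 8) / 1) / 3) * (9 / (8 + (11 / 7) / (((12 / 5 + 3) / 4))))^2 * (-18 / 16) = -130203045 / 191988736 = -0.68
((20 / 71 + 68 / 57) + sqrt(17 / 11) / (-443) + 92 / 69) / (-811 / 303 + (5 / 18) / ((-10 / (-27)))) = -4591056 / 3149915 + 1212 * sqrt(187) / 11378455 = -1.46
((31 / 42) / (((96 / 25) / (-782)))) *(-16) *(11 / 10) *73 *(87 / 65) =282261727 / 1092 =258481.43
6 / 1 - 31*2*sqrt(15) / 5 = 6 - 62*sqrt(15) / 5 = -42.02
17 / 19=0.89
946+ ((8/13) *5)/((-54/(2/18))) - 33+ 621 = 4845886/3159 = 1533.99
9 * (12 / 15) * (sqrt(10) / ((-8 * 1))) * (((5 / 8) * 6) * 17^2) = -7803 * sqrt(10) / 8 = -3084.41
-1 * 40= -40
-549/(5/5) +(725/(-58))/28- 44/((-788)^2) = -1194114275/2173304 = -549.45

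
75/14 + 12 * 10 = 1755/14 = 125.36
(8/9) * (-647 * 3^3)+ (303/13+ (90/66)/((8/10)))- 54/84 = -15503.63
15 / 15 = 1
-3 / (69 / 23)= -1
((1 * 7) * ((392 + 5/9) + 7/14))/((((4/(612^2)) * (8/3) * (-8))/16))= -386443575/2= -193221787.50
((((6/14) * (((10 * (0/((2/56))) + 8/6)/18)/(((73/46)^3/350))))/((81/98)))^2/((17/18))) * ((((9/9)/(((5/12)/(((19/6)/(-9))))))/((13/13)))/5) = -2766130880631193600/1367228613405291633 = -2.02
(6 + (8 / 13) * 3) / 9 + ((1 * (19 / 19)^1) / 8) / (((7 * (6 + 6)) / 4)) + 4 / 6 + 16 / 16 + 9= 25213 / 2184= 11.54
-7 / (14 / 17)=-17 / 2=-8.50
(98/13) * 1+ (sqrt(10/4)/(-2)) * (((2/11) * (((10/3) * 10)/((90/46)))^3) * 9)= 98/13 - 48668000 * sqrt(10)/24057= -6389.84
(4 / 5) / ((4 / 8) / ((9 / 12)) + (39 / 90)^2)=720 / 769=0.94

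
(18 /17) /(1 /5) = 90 /17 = 5.29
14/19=0.74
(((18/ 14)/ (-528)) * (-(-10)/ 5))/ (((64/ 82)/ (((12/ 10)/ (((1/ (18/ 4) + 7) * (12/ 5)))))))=-1107/ 2562560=-0.00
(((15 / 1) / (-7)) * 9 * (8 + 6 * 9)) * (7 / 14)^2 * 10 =-20925 / 7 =-2989.29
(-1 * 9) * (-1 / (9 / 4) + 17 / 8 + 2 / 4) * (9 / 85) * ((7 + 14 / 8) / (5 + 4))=-2.02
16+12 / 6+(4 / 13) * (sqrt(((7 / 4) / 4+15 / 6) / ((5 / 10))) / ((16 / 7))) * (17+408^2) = 18+1165367 * sqrt(94) / 208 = 54338.44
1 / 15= 0.07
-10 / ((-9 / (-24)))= -80 / 3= -26.67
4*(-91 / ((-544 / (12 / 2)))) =273 / 68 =4.01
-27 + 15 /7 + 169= 1009 /7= 144.14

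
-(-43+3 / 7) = 42.57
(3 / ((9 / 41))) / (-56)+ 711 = 119407 / 168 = 710.76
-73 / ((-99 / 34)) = 2482 / 99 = 25.07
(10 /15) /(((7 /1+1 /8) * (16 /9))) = 1 /19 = 0.05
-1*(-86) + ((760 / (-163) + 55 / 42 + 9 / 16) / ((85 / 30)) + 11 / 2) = 14045771 / 155176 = 90.52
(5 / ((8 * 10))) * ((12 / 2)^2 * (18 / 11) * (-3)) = -243 / 22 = -11.05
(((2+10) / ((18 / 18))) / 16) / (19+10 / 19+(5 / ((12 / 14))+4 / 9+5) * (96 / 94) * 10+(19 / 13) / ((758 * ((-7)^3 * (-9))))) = 40746649671 / 7318295026306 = 0.01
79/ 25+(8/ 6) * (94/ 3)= 10111/ 225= 44.94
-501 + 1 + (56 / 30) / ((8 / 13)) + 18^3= 5335.03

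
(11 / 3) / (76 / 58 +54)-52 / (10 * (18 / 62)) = -1288039 / 72180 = -17.84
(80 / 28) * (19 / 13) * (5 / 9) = 1900 / 819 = 2.32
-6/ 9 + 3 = 7/ 3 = 2.33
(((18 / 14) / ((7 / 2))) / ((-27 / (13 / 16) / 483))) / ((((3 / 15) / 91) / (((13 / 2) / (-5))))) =50531 / 16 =3158.19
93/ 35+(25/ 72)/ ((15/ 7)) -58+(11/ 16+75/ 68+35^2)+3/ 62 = 9336052207/ 7968240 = 1171.66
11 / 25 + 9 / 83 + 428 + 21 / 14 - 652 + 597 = 1556451 / 4150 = 375.05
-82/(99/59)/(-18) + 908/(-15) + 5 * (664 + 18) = 14933969/4455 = 3352.18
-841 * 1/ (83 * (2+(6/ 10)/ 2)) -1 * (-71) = 127129/ 1909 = 66.59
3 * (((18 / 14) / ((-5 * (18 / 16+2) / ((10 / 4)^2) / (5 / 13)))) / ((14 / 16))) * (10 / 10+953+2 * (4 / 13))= -5361120 / 8281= -647.40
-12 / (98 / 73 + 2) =-219 / 61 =-3.59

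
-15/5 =-3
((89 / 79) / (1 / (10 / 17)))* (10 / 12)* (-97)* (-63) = 3374.78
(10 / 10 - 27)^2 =676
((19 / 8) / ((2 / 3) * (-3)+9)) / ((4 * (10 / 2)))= 19 / 1120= 0.02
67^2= 4489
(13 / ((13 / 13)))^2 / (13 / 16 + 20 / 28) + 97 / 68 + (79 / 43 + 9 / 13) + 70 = 1200208901 / 6500052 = 184.65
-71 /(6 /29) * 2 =-2059 /3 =-686.33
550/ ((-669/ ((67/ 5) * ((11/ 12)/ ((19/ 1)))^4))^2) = 10584827184899/ 1634184232507941832654848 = 0.00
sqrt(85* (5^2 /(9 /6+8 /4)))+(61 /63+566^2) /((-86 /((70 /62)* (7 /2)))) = -706387115 /47988+5* sqrt(1190) /7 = -14695.44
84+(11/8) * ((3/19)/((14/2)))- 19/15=1320919/15960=82.76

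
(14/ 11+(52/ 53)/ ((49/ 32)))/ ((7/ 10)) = 546620/ 199969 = 2.73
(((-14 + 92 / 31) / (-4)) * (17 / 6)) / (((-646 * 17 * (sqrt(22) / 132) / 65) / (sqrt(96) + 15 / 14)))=-1170 * sqrt(33) / 527 - 8775 * sqrt(22) / 29512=-14.15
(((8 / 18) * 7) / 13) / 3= 28 / 351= 0.08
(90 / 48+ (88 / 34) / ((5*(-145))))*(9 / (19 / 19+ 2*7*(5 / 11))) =2029753 / 887400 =2.29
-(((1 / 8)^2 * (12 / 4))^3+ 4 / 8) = -131099 / 262144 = -0.50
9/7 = 1.29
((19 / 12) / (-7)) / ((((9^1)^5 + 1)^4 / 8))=-19 / 127664134967315625000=-0.00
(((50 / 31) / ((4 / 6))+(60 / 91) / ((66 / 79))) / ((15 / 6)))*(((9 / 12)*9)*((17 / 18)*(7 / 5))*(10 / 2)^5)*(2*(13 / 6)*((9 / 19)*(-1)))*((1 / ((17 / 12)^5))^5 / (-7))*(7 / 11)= 26713474622343931711993109544960000 / 24192167355921075832037894923096549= 1.10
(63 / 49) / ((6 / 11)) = 33 / 14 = 2.36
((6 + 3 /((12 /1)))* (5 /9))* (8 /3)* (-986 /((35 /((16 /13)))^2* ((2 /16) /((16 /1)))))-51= -334495417 /223587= -1496.04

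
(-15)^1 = -15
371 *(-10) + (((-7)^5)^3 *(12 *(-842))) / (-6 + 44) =23984680748161546 / 19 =1262351618324291.89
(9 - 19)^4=10000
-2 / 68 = -1 / 34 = -0.03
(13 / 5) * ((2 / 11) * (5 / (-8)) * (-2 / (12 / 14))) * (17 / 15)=1547 / 1980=0.78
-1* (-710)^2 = -504100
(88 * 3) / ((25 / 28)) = 7392 / 25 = 295.68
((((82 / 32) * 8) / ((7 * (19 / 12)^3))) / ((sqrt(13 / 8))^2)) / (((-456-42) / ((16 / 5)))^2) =2015232 / 107497506025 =0.00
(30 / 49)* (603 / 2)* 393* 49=3554685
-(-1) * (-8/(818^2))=-2/167281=-0.00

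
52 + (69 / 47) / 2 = 4957 / 94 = 52.73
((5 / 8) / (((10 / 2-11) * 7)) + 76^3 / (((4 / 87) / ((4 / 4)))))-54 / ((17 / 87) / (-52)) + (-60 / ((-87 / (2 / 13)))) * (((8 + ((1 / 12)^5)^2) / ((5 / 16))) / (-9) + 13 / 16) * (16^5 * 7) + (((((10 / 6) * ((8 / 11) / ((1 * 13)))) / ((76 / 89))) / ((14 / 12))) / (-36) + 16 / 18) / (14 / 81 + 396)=10207829862323315344707157 / 1279232128656321840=7979654.07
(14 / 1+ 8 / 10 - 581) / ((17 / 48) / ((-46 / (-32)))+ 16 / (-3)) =65113 / 585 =111.30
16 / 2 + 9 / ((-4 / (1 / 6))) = 61 / 8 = 7.62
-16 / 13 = -1.23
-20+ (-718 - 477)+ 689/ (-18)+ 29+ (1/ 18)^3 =-7139987/ 5832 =-1224.28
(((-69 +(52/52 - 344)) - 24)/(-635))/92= 109/14605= 0.01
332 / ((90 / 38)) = 6308 / 45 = 140.18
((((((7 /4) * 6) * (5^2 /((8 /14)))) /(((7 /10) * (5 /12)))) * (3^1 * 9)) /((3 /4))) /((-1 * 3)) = -18900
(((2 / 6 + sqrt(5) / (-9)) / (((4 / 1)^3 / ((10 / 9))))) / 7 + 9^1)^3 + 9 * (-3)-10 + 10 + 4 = 58586141362517 / 82959593472-12501788795 * sqrt(5) / 186659085312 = 706.05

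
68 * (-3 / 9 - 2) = -476 / 3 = -158.67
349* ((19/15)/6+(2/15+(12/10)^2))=280247/450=622.77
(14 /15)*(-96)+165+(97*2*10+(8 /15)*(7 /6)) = 90721 /45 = 2016.02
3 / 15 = 0.20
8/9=0.89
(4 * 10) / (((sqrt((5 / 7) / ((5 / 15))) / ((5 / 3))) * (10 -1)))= 40 * sqrt(105) / 81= 5.06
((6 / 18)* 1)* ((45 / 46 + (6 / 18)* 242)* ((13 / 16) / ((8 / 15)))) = 732355 / 17664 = 41.46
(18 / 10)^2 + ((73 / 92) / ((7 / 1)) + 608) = 9842789 / 16100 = 611.35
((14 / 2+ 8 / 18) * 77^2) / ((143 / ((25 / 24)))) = 902825 / 2808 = 321.52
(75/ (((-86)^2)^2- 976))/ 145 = 1/ 105753024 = 0.00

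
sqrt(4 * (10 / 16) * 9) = 3 * sqrt(10) / 2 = 4.74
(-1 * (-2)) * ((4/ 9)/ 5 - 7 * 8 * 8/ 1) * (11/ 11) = -40312/ 45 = -895.82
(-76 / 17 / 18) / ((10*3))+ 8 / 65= 685 / 5967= 0.11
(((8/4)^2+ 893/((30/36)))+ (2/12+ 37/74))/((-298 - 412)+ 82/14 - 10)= -113008/74985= -1.51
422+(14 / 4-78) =695 / 2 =347.50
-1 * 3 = -3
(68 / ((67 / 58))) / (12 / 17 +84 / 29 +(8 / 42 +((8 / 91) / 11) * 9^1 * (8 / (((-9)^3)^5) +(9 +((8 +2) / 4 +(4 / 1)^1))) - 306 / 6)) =-1.28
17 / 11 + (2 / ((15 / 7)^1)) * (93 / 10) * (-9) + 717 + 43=683.43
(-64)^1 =-64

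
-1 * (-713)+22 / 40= 713.55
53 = 53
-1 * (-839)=839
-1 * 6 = -6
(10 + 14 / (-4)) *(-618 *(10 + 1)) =-44187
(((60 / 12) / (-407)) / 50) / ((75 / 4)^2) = -8 / 11446875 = -0.00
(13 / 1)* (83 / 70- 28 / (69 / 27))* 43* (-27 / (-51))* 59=-4669416999 / 27370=-170603.47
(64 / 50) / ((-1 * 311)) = -32 / 7775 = -0.00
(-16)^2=256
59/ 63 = 0.94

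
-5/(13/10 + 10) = -50/113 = -0.44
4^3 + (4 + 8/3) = 212/3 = 70.67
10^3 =1000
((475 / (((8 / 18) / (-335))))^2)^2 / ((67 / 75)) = 4708799136287896728515625 / 256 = 18393746626124596595764.16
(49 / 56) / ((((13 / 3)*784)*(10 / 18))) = 27 / 58240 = 0.00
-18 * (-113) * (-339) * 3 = -2068578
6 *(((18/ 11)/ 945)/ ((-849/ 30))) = -8/ 21791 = -0.00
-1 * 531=-531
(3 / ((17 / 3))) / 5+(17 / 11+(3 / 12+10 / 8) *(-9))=-22157 / 1870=-11.85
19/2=9.50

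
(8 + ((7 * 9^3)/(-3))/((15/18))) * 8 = -81328/5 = -16265.60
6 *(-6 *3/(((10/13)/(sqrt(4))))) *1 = -1404/5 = -280.80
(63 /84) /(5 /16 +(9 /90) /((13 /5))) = 156 /73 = 2.14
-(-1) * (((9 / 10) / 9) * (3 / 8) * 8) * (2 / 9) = 1 / 15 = 0.07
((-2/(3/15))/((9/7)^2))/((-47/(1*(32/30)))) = 1568/11421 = 0.14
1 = 1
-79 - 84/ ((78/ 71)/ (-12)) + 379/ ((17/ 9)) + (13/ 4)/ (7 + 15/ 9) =1837943/ 1768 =1039.56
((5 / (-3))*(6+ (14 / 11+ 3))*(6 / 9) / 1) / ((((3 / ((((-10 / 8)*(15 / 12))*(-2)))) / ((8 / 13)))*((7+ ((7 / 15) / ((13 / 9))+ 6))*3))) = -0.18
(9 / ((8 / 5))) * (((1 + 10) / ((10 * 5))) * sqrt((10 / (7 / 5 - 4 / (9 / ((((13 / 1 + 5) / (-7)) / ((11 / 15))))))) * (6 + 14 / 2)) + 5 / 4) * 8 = 121.88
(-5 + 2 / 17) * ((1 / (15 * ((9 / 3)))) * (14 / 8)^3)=-28469 / 48960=-0.58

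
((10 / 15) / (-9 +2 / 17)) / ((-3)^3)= 34 / 12231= 0.00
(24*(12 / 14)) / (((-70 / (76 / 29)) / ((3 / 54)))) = -304 / 7105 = -0.04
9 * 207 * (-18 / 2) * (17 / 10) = -285039 / 10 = -28503.90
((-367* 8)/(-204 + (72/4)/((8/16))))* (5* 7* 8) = 14680/3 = 4893.33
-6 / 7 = -0.86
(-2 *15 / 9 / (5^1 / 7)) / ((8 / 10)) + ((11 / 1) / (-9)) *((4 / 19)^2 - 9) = 33221 / 6498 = 5.11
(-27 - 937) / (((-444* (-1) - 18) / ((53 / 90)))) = -12773 / 9585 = -1.33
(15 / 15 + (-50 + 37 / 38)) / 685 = -365 / 5206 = -0.07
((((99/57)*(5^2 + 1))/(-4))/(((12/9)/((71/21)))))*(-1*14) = 30459/76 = 400.78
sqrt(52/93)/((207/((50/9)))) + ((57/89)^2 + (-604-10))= -4860245/7921 + 100 * sqrt(1209)/173259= -613.57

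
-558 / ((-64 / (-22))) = -3069 / 16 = -191.81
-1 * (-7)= 7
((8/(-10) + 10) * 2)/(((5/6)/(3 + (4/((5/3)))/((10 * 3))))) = 42504/625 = 68.01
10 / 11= 0.91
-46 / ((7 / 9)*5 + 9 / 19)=-3933 / 373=-10.54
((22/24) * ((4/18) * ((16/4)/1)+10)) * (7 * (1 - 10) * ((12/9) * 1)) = -7546/9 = -838.44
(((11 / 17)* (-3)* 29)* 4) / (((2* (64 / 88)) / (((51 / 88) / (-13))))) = 2871 / 416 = 6.90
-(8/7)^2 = -64/49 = -1.31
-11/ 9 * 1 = -11/ 9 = -1.22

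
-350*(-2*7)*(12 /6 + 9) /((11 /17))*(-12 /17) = -58800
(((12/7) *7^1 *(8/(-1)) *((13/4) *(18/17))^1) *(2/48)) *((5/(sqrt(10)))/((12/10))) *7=-1365 *sqrt(10)/34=-126.96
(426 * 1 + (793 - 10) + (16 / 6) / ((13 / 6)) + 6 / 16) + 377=165111 / 104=1587.61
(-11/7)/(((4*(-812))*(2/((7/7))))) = 11/45472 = 0.00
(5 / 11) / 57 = 5 / 627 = 0.01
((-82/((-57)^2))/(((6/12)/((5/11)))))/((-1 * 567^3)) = 820/6514657275357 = 0.00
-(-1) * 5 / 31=5 / 31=0.16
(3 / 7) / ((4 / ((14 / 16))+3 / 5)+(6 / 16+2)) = 120 / 2113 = 0.06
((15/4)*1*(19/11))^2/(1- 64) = -9025/13552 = -0.67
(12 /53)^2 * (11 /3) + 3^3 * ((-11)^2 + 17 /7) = 3332.76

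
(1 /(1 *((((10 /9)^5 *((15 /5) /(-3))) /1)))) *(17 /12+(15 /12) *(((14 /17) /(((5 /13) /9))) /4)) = -11947581 /2720000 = -4.39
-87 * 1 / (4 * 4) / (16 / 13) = -1131 / 256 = -4.42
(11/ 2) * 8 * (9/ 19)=20.84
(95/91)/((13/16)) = 1.28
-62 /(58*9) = -31 /261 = -0.12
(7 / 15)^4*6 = 0.28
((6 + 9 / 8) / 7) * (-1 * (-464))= 3306 / 7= 472.29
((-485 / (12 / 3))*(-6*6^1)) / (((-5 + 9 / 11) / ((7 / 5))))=-67221 / 46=-1461.33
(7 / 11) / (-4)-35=-1547 / 44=-35.16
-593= -593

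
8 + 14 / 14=9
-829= -829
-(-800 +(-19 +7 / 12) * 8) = 2842 / 3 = 947.33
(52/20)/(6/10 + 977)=1/376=0.00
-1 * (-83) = 83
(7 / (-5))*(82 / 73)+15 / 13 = -1987 / 4745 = -0.42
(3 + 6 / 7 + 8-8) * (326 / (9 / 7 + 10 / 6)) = 13203 / 31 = 425.90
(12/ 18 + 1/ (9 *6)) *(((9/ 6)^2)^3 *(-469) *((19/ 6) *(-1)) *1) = 2967363/ 256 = 11591.26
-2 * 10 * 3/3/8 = -5/2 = -2.50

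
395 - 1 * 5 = 390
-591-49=-640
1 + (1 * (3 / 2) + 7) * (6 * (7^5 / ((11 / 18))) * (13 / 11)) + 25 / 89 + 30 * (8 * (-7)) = 17833073556 / 10769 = 1655963.74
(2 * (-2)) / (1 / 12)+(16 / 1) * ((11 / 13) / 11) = -608 / 13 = -46.77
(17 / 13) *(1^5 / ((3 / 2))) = 34 / 39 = 0.87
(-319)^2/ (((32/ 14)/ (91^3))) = 536788969717/ 16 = 33549310607.31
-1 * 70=-70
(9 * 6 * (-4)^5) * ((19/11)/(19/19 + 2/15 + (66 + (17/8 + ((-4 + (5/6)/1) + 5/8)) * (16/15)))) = -47278080/33011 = -1432.19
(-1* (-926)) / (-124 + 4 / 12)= -7.49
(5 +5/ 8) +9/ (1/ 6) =59.62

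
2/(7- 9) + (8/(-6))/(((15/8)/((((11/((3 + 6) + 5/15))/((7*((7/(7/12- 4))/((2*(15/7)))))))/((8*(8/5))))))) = -112993/115248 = -0.98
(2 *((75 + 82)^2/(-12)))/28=-24649/168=-146.72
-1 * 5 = -5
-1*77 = -77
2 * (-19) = -38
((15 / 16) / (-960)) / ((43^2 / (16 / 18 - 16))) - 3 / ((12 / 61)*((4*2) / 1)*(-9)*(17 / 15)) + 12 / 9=55048717 / 36210816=1.52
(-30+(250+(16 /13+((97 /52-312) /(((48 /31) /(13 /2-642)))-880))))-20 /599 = 378646579409 /2990208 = 126628.84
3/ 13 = 0.23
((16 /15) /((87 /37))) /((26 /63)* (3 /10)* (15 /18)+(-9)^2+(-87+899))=0.00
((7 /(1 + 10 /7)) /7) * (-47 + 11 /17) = -5516 /289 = -19.09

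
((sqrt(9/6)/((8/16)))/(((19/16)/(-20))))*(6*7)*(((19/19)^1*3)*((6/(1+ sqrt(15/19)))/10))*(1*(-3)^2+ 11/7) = -63936*sqrt(6)+ 191808*sqrt(190)/19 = -17458.43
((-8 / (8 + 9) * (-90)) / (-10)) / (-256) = 9 / 544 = 0.02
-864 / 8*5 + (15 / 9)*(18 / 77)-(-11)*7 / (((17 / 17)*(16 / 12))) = -148413 / 308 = -481.86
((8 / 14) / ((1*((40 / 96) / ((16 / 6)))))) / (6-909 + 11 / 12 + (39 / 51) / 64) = -417792 / 103052635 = -0.00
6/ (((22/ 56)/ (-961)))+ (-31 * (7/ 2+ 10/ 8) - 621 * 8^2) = -2401007/ 44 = -54568.34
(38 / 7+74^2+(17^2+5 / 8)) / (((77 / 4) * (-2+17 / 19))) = -6140401 / 22638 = -271.24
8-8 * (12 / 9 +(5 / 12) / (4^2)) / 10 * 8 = -7 / 10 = -0.70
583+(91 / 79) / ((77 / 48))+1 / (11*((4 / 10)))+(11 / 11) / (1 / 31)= 1068775 / 1738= 614.95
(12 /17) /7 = 12 /119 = 0.10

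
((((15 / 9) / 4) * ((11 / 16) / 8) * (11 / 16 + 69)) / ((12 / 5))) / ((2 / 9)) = 306625 / 65536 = 4.68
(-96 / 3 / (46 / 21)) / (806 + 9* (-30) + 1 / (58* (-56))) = -363776 / 13347107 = -0.03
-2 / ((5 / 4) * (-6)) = 4 / 15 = 0.27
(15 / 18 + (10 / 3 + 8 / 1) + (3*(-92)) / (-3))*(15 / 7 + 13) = 33125 / 21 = 1577.38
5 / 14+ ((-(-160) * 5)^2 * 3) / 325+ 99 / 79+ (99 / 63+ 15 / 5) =85029681 / 14378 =5913.87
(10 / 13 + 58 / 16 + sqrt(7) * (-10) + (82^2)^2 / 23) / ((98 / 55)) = 258614224825 / 234416-275 * sqrt(7) / 49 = 1103212.85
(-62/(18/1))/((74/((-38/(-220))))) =-589/73260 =-0.01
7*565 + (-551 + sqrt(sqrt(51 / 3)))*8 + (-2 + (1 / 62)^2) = -1749019 / 3844 + 8*17^(1 / 4) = -438.76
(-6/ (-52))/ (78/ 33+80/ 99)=297/ 8164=0.04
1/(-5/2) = -0.40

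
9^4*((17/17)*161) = 1056321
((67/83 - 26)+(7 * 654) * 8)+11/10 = 30377923/830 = 36599.91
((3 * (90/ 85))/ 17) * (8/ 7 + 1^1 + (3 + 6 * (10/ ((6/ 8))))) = 32184/ 2023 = 15.91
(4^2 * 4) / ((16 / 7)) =28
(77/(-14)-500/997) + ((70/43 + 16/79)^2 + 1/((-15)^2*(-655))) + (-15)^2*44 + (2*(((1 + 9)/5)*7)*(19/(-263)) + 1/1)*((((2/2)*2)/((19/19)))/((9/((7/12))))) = 13240370555591397010628/1337787314202495375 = 9897.22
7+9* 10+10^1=107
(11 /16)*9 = 99 /16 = 6.19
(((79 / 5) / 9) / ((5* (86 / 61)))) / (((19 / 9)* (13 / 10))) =4819 / 53105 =0.09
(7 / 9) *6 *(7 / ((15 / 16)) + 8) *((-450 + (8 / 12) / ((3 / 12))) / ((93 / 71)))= -309475936 / 12555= -24649.62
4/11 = 0.36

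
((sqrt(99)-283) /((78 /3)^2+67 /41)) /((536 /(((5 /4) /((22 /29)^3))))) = -1414927835 /634266775296+4999745 * sqrt(11) /211422258432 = -0.00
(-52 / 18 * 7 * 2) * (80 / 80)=-364 / 9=-40.44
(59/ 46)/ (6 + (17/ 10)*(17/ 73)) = 21535/ 107387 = 0.20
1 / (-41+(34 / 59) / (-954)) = -0.02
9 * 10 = 90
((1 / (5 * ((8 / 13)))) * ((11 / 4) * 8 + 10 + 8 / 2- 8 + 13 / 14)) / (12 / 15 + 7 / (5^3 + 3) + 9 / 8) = 42120 / 8869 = 4.75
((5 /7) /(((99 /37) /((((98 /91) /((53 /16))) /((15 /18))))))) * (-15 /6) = -5920 /22737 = -0.26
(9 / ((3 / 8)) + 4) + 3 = 31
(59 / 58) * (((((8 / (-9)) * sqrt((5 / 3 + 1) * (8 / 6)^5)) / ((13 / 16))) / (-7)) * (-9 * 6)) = -483328 * sqrt(2) / 23751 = -28.78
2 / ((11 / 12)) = 24 / 11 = 2.18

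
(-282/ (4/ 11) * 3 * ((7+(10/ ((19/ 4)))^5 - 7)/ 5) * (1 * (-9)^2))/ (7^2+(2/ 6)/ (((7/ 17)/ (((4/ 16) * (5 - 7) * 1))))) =-162094141440000/ 5053718059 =-32074.24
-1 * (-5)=5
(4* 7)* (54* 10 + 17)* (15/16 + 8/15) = 22939.12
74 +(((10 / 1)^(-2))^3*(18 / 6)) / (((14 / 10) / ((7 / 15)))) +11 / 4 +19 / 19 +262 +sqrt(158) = sqrt(158) +339750001 / 1000000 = 352.32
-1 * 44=-44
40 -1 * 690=-650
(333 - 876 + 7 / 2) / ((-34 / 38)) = 20501 / 34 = 602.97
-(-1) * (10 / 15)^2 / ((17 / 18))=8 / 17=0.47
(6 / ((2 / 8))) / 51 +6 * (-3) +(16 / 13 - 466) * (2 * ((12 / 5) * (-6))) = 14771446 / 1105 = 13367.82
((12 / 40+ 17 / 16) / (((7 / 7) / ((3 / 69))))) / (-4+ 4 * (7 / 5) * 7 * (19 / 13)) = 1417 / 1274752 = 0.00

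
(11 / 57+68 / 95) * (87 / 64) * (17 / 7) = 3.00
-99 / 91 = -1.09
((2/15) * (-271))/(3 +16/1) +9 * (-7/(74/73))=-1350823/21090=-64.05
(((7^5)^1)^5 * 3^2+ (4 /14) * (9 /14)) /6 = 98568543545301420209316 /49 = 2011602929495947351210.53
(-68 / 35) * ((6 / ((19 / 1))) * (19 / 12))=-0.97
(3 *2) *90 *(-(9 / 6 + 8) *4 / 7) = -20520 / 7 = -2931.43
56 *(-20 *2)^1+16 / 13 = -29104 / 13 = -2238.77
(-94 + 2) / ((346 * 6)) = -23 / 519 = -0.04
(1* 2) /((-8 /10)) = -5 /2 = -2.50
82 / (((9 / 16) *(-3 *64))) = -41 / 54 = -0.76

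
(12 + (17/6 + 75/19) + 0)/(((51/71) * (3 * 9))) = 0.97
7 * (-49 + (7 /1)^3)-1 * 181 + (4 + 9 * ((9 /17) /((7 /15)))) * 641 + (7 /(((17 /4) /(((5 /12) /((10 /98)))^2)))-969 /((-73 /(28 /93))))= 106807611775 /9694692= 11017.12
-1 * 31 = -31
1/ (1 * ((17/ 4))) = 0.24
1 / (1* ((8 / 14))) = 1.75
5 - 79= -74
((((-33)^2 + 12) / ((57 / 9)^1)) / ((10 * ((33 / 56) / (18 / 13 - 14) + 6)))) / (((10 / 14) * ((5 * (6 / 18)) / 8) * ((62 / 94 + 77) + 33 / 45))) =4435614848 / 17719981875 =0.25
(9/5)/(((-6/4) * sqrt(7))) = -6 * sqrt(7)/35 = -0.45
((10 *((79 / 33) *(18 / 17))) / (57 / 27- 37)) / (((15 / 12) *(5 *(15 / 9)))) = -51192 / 733975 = -0.07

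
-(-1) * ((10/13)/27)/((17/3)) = 10/1989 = 0.01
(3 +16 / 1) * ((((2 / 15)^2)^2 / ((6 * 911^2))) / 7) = 152 / 882309763125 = 0.00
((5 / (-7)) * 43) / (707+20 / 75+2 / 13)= -41925 / 965629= -0.04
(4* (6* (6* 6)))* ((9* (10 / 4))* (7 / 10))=13608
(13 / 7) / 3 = 13 / 21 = 0.62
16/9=1.78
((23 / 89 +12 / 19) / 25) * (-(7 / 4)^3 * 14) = -722701 / 270560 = -2.67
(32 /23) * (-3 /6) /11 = -16 /253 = -0.06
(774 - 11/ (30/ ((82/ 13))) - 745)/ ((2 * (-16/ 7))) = -9107/ 1560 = -5.84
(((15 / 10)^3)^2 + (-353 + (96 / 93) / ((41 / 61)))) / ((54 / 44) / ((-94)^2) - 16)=134436380111 / 6324994232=21.25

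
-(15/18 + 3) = -23/6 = -3.83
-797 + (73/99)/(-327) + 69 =-23567617/32373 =-728.00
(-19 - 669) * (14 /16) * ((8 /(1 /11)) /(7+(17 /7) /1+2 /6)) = -1112496 /205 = -5426.81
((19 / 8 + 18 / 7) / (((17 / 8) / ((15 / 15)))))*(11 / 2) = 3047 / 238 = 12.80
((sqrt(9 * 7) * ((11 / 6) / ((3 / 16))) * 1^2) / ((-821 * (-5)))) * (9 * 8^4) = 1081344 * sqrt(7) / 4105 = 696.95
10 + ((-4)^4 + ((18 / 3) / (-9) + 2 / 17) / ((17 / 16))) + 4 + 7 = 276.48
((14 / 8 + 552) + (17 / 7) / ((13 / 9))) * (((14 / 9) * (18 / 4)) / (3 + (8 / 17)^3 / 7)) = 6953069207 / 5391620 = 1289.61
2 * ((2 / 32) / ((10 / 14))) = 7 / 40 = 0.18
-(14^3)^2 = -7529536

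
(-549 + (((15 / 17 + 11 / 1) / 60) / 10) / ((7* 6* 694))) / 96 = -81611485099 / 14270860800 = -5.72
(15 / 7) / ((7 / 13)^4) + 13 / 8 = 3645811 / 134456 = 27.12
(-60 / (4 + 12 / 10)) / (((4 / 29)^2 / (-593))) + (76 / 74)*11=1383972047 / 3848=359660.10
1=1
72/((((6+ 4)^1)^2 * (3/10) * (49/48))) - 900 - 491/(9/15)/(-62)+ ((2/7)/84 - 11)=-20402752/22785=-895.45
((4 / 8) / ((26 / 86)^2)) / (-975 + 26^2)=-1849 / 101062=-0.02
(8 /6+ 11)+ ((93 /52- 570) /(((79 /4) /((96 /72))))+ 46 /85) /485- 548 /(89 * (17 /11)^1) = 93500052469 /11304266025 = 8.27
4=4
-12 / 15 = -4 / 5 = -0.80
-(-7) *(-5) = -35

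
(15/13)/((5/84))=252/13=19.38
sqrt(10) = 3.16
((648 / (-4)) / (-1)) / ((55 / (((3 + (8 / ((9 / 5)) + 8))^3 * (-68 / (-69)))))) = 365244184 / 34155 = 10693.73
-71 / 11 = -6.45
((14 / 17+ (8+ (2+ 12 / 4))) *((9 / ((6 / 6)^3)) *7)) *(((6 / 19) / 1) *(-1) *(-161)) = 14301630 / 323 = 44277.49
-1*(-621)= 621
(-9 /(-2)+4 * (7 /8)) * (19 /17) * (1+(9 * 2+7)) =3952 /17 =232.47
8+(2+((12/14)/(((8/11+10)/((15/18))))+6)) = 13271/826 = 16.07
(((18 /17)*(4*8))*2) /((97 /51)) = 3456 /97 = 35.63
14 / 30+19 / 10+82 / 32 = 4.93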